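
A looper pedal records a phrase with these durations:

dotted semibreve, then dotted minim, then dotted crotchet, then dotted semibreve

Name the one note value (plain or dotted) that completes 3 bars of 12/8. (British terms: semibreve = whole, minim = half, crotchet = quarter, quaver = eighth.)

dotted quarter note

3 bars of 12/8 = 36 eighth notes.
Each duration in eighth notes: dotted semibreve = 12; dotted minim = 6; dotted crotchet = 3; dotted semibreve = 12.
Altogether 12 + 6 + 3 + 12 = 33.
Remaining: 36 − 33 = 3 eighth notes, which is a dotted quarter note.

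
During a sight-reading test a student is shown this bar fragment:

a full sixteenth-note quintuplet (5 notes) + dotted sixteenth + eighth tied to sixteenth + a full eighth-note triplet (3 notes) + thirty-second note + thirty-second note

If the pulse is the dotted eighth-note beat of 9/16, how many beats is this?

One dotted eighth-note beat = 6 thirty-second notes.
Each duration in thirty-second notes: a full sixteenth-note quintuplet (5 notes) (five quintuplet sixteenths span one quarter) = 8; dotted sixteenth = 3; eighth tied to sixteenth (eighth + sixteenth) = 6; a full eighth-note triplet (3 notes) (three triplet eighths span one quarter) = 8; thirty-second note = 1; thirty-second note = 1.
Total: 8 + 3 + 6 + 8 + 1 + 1 = 27.
27 ÷ 6 = 4.5 beats.

4.5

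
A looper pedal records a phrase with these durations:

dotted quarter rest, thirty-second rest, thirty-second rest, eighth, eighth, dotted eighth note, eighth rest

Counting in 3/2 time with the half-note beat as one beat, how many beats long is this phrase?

2

One half-note beat = 16 thirty-second notes.
Convert each value to thirty-second notes: dotted quarter rest = 12; thirty-second rest = 1; thirty-second rest = 1; eighth = 4; eighth = 4; dotted eighth note = 6; eighth rest = 4.
Adding: 12 + 1 + 1 + 4 + 4 + 6 + 4 = 32.
32 ÷ 16 = 2 beats.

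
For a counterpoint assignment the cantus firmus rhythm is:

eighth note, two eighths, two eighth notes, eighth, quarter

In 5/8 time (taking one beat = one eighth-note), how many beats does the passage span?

One eighth-note beat = 2 sixteenth notes.
Express everything in sixteenth notes: eighth note = 2; eighth = 2; eighth = 2; eighth note = 2; eighth note = 2; eighth = 2; quarter = 4.
Adding: 2 + 2 + 2 + 2 + 2 + 2 + 4 = 16.
16 ÷ 2 = 8 beats.

8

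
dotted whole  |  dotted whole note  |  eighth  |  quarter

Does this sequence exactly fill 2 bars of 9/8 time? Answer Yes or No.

One bar of 9/8 = 9 eighth notes, so 2 bars = 18.
Working in eighth notes: dotted whole = 12; dotted whole note = 12; eighth = 1; quarter = 2.
Total: 12 + 12 + 1 + 2 = 27.
27 exceeds 18, so the answer is No.

No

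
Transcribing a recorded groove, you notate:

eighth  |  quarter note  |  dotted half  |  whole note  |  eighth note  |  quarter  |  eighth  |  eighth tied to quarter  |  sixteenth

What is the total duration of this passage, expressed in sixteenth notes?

49

Express everything in sixteenth notes: eighth = 2; quarter note = 4; dotted half = 12; whole note = 16; eighth note = 2; quarter = 4; eighth = 2; eighth tied to quarter (eighth + quarter) = 6; sixteenth = 1.
Total: 2 + 4 + 12 + 16 + 2 + 4 + 2 + 6 + 1 = 49 sixteenth notes.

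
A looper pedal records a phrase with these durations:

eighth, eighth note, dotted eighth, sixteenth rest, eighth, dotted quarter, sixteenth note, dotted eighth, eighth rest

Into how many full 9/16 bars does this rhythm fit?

One bar of 9/16 = 9 sixteenth notes.
In sixteenth notes: eighth = 2; eighth note = 2; dotted eighth = 3; sixteenth rest = 1; eighth = 2; dotted quarter = 6; sixteenth note = 1; dotted eighth = 3; eighth rest = 2.
Total: 2 + 2 + 3 + 1 + 2 + 6 + 1 + 3 + 2 = 22.
22 ÷ 9 = 2 complete bars with 4 left over.

2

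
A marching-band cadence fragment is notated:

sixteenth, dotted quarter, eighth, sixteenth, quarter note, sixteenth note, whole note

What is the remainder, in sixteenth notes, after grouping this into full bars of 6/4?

7

One bar of 6/4 = 24 sixteenth notes.
Each duration in sixteenth notes: sixteenth = 1; dotted quarter = 6; eighth = 2; sixteenth = 1; quarter note = 4; sixteenth note = 1; whole note = 16.
Total: 1 + 6 + 2 + 1 + 4 + 1 + 16 = 31.
31 ÷ 24 = 1 complete bar with 7 sixteenth notes remaining.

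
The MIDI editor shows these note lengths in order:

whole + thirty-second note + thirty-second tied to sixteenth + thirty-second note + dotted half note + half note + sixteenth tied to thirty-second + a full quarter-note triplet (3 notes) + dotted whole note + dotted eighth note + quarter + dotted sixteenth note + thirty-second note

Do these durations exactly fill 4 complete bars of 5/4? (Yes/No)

One bar of 5/4 = 40 thirty-second notes, so 4 bars = 160.
Express everything in thirty-second notes: whole = 32; thirty-second note = 1; thirty-second tied to sixteenth (thirty-second + sixteenth) = 3; thirty-second note = 1; dotted half note = 24; half note = 16; sixteenth tied to thirty-second (sixteenth + thirty-second) = 3; a full quarter-note triplet (3 notes) (three triplet quarters span one half) = 16; dotted whole note = 48; dotted eighth note = 6; quarter = 8; dotted sixteenth note = 3; thirty-second note = 1.
Sum: 32 + 1 + 3 + 1 + 24 + 16 + 3 + 16 + 48 + 6 + 8 + 3 + 1 = 162.
162 exceeds 160, so the answer is No.

No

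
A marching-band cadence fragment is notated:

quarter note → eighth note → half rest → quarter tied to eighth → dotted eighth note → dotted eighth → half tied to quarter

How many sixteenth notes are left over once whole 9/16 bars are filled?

2

One bar of 9/16 = 9 sixteenth notes.
Working in sixteenth notes: quarter note = 4; eighth note = 2; half rest = 8; quarter tied to eighth (quarter + eighth) = 6; dotted eighth note = 3; dotted eighth = 3; half tied to quarter (half + quarter) = 12.
Adding: 4 + 2 + 8 + 6 + 3 + 3 + 12 = 38.
38 ÷ 9 = 4 complete bars with 2 sixteenth notes remaining.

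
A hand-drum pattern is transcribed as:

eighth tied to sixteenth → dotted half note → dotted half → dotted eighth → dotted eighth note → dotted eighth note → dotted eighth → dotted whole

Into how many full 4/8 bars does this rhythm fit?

One bar of 4/8 = 8 sixteenth notes.
Each duration in sixteenth notes: eighth tied to sixteenth (eighth + sixteenth) = 3; dotted half note = 12; dotted half = 12; dotted eighth = 3; dotted eighth note = 3; dotted eighth note = 3; dotted eighth = 3; dotted whole = 24.
Adding: 3 + 12 + 12 + 3 + 3 + 3 + 3 + 24 = 63.
63 ÷ 8 = 7 complete bars with 7 left over.

7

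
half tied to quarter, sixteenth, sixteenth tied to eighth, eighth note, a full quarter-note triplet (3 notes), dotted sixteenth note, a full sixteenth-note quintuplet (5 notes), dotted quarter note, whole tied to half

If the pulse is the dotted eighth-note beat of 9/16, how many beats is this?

One dotted eighth-note beat = 6 thirty-second notes.
In thirty-second notes: half tied to quarter (half + quarter) = 24; sixteenth = 2; sixteenth tied to eighth (sixteenth + eighth) = 6; eighth note = 4; a full quarter-note triplet (3 notes) (three triplet quarters span one half) = 16; dotted sixteenth note = 3; a full sixteenth-note quintuplet (5 notes) (five quintuplet sixteenths span one quarter) = 8; dotted quarter note = 12; whole tied to half (whole + half) = 48.
Sum: 24 + 2 + 6 + 4 + 16 + 3 + 8 + 12 + 48 = 123.
123 ÷ 6 = 20.5 beats.

20.5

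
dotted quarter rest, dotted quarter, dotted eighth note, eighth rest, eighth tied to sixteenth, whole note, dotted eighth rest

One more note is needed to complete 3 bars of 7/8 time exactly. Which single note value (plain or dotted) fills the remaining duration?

3 bars of 7/8 = 42 sixteenth notes.
In sixteenth notes: dotted quarter rest = 6; dotted quarter = 6; dotted eighth note = 3; eighth rest = 2; eighth tied to sixteenth (eighth + sixteenth) = 3; whole note = 16; dotted eighth rest = 3.
Total: 6 + 6 + 3 + 2 + 3 + 16 + 3 = 39.
Remaining: 42 − 39 = 3 sixteenth notes, which is a dotted eighth note.

dotted eighth note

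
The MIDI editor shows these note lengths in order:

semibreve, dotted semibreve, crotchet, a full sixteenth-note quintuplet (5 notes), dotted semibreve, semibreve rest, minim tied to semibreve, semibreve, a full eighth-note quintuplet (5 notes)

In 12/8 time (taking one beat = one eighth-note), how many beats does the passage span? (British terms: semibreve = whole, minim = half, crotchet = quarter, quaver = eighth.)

68

One eighth-note beat = 2 sixteenth notes.
Convert each value to sixteenth notes: semibreve = 16; dotted semibreve = 24; crotchet = 4; a full sixteenth-note quintuplet (5 notes) (five quintuplet sixteenths span one quarter) = 4; dotted semibreve = 24; semibreve rest = 16; minim tied to semibreve (minim + semibreve) = 24; semibreve = 16; a full eighth-note quintuplet (5 notes) (five quintuplet eighths span one half) = 8.
Sum: 16 + 24 + 4 + 4 + 24 + 16 + 24 + 16 + 8 = 136.
136 ÷ 2 = 68 beats.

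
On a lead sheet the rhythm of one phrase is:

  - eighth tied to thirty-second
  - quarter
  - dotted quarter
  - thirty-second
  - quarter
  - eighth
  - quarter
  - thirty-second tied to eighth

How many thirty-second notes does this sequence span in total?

51

In thirty-second notes: eighth tied to thirty-second (eighth + thirty-second) = 5; quarter = 8; dotted quarter = 12; thirty-second = 1; quarter = 8; eighth = 4; quarter = 8; thirty-second tied to eighth (thirty-second + eighth) = 5.
Total: 5 + 8 + 12 + 1 + 8 + 4 + 8 + 5 = 51 thirty-second notes.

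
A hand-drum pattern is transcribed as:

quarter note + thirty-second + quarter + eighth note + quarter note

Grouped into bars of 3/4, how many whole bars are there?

1

One bar of 3/4 = 24 thirty-second notes.
Working in thirty-second notes: quarter note = 8; thirty-second = 1; quarter = 8; eighth note = 4; quarter note = 8.
Total: 8 + 1 + 8 + 4 + 8 = 29.
29 ÷ 24 = 1 complete bar with 5 left over.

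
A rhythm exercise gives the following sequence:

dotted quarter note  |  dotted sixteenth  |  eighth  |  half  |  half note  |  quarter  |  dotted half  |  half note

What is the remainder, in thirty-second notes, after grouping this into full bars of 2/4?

3

One bar of 2/4 = 16 thirty-second notes.
In thirty-second notes: dotted quarter note = 12; dotted sixteenth = 3; eighth = 4; half = 16; half note = 16; quarter = 8; dotted half = 24; half note = 16.
Adding: 12 + 3 + 4 + 16 + 16 + 8 + 24 + 16 = 99.
99 ÷ 16 = 6 complete bars with 3 thirty-second notes remaining.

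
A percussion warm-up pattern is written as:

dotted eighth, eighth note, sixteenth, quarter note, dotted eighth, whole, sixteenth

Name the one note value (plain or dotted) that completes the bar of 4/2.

The bar of 4/2 = 32 sixteenth notes.
Working in sixteenth notes: dotted eighth = 3; eighth note = 2; sixteenth = 1; quarter note = 4; dotted eighth = 3; whole = 16; sixteenth = 1.
Sum: 3 + 2 + 1 + 4 + 3 + 16 + 1 = 30.
Remaining: 32 − 30 = 2 sixteenth notes, which is a eighth note.

eighth note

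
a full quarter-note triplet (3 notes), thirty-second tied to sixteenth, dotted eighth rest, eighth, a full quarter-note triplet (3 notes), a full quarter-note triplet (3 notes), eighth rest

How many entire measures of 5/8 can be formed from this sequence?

3

One bar of 5/8 = 20 thirty-second notes.
In thirty-second notes: a full quarter-note triplet (3 notes) (three triplet quarters span one half) = 16; thirty-second tied to sixteenth (thirty-second + sixteenth) = 3; dotted eighth rest = 6; eighth = 4; a full quarter-note triplet (3 notes) (three triplet quarters span one half) = 16; a full quarter-note triplet (3 notes) (three triplet quarters span one half) = 16; eighth rest = 4.
Altogether 16 + 3 + 6 + 4 + 16 + 16 + 4 = 65.
65 ÷ 20 = 3 complete bars with 5 left over.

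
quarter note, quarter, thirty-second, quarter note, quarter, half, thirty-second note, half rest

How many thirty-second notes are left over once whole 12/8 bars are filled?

One bar of 12/8 = 48 thirty-second notes.
In thirty-second notes: quarter note = 8; quarter = 8; thirty-second = 1; quarter note = 8; quarter = 8; half = 16; thirty-second note = 1; half rest = 16.
Total: 8 + 8 + 1 + 8 + 8 + 16 + 1 + 16 = 66.
66 ÷ 48 = 1 complete bar with 18 thirty-second notes remaining.

18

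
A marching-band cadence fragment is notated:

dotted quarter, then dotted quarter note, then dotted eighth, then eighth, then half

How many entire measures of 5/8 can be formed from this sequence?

One bar of 5/8 = 10 sixteenth notes.
Each duration in sixteenth notes: dotted quarter = 6; dotted quarter note = 6; dotted eighth = 3; eighth = 2; half = 8.
Sum: 6 + 6 + 3 + 2 + 8 = 25.
25 ÷ 10 = 2 complete bars with 5 left over.

2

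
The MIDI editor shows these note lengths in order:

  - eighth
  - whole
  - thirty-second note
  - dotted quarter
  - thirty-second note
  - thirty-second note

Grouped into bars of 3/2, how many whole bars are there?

1

One bar of 3/2 = 48 thirty-second notes.
Working in thirty-second notes: eighth = 4; whole = 32; thirty-second note = 1; dotted quarter = 12; thirty-second note = 1; thirty-second note = 1.
Sum: 4 + 32 + 1 + 12 + 1 + 1 = 51.
51 ÷ 48 = 1 complete bar with 3 left over.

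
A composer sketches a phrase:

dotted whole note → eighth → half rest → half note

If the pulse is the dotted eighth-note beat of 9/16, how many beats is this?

One dotted eighth-note beat = 3 sixteenth notes.
Working in sixteenth notes: dotted whole note = 24; eighth = 2; half rest = 8; half note = 8.
Altogether 24 + 2 + 8 + 8 = 42.
42 ÷ 3 = 14 beats.

14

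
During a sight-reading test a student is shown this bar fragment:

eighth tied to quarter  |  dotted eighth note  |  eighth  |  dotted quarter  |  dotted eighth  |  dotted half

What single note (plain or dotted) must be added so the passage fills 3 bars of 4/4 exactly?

whole note

3 bars of 4/4 = 48 sixteenth notes.
Express everything in sixteenth notes: eighth tied to quarter (eighth + quarter) = 6; dotted eighth note = 3; eighth = 2; dotted quarter = 6; dotted eighth = 3; dotted half = 12.
Altogether 6 + 3 + 2 + 6 + 3 + 12 = 32.
Remaining: 48 − 32 = 16 sixteenth notes, which is a whole note.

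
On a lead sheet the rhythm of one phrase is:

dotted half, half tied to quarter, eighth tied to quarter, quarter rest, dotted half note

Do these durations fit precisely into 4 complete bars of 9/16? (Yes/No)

One bar of 9/16 = 9 sixteenth notes, so 4 bars = 36.
Express everything in sixteenth notes: dotted half = 12; half tied to quarter (half + quarter) = 12; eighth tied to quarter (eighth + quarter) = 6; quarter rest = 4; dotted half note = 12.
Altogether 12 + 12 + 6 + 4 + 12 = 46.
46 exceeds 36, so the answer is No.

No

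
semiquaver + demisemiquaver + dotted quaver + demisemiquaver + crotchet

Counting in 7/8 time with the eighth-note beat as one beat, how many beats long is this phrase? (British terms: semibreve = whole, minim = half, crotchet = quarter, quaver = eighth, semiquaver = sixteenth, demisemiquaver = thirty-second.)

4.5

One eighth-note beat = 4 thirty-second notes.
Express everything in thirty-second notes: semiquaver = 2; demisemiquaver = 1; dotted quaver = 6; demisemiquaver = 1; crotchet = 8.
Altogether 2 + 1 + 6 + 1 + 8 = 18.
18 ÷ 4 = 4.5 beats.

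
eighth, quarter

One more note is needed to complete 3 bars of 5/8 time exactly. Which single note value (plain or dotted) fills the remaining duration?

3 bars of 5/8 = 15 eighth notes.
Express everything in eighth notes: eighth = 1; quarter = 2.
Total: 1 + 2 = 3.
Remaining: 15 − 3 = 12 eighth notes, which is a dotted whole note.

dotted whole note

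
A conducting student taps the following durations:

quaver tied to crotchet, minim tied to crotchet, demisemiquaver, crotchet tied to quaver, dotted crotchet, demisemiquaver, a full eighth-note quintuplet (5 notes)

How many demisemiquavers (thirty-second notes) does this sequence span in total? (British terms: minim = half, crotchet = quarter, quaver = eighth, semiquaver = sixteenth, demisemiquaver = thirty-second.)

Working in thirty-second notes: quaver tied to crotchet (quaver + crotchet) = 12; minim tied to crotchet (minim + crotchet) = 24; demisemiquaver = 1; crotchet tied to quaver (crotchet + quaver) = 12; dotted crotchet = 12; demisemiquaver = 1; a full eighth-note quintuplet (5 notes) (five quintuplet eighths span one half) = 16.
Adding: 12 + 24 + 1 + 12 + 12 + 1 + 16 = 78 thirty-second notes.

78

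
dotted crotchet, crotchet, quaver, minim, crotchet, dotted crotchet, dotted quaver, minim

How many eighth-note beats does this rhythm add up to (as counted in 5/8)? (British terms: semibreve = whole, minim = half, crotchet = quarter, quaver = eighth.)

One eighth-note beat = 2 sixteenth notes.
Convert each value to sixteenth notes: dotted crotchet = 6; crotchet = 4; quaver = 2; minim = 8; crotchet = 4; dotted crotchet = 6; dotted quaver = 3; minim = 8.
Total: 6 + 4 + 2 + 8 + 4 + 6 + 3 + 8 = 41.
41 ÷ 2 = 20.5 beats.

20.5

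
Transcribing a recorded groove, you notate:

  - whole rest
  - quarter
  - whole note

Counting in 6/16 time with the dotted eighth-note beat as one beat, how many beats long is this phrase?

One dotted eighth-note beat = 3 sixteenth notes.
In sixteenth notes: whole rest = 16; quarter = 4; whole note = 16.
Total: 16 + 4 + 16 = 36.
36 ÷ 3 = 12 beats.

12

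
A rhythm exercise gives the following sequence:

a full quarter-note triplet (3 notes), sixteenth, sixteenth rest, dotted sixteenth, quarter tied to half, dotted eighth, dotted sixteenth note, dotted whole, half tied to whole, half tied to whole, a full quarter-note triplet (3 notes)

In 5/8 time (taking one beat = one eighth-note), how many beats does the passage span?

One eighth-note beat = 4 thirty-second notes.
Express everything in thirty-second notes: a full quarter-note triplet (3 notes) (three triplet quarters span one half) = 16; sixteenth = 2; sixteenth rest = 2; dotted sixteenth = 3; quarter tied to half (quarter + half) = 24; dotted eighth = 6; dotted sixteenth note = 3; dotted whole = 48; half tied to whole (half + whole) = 48; half tied to whole (half + whole) = 48; a full quarter-note triplet (3 notes) (three triplet quarters span one half) = 16.
Adding: 16 + 2 + 2 + 3 + 24 + 6 + 3 + 48 + 48 + 48 + 16 = 216.
216 ÷ 4 = 54 beats.

54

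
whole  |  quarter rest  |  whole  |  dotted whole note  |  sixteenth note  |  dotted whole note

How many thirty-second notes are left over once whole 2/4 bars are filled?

10

One bar of 2/4 = 8 sixteenth notes.
In sixteenth notes: whole = 16; quarter rest = 4; whole = 16; dotted whole note = 24; sixteenth note = 1; dotted whole note = 24.
Altogether 16 + 4 + 16 + 24 + 1 + 24 = 85.
85 ÷ 8 = 10 complete bars with 5 sixteenth notes remaining = 10 thirty-second notes.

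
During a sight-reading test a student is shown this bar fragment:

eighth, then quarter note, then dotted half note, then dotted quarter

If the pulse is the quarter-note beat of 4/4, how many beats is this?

One quarter-note beat = 2 eighth notes.
In eighth notes: eighth = 1; quarter note = 2; dotted half note = 6; dotted quarter = 3.
Sum: 1 + 2 + 6 + 3 = 12.
12 ÷ 2 = 6 beats.

6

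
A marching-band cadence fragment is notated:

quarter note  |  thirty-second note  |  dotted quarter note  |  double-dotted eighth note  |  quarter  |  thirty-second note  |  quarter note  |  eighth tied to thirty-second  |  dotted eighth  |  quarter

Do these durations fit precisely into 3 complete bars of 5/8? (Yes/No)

No

One bar of 5/8 = 20 thirty-second notes, so 3 bars = 60.
Each duration in thirty-second notes: quarter note = 8; thirty-second note = 1; dotted quarter note = 12; double-dotted eighth note = 7; quarter = 8; thirty-second note = 1; quarter note = 8; eighth tied to thirty-second (eighth + thirty-second) = 5; dotted eighth = 6; quarter = 8.
Sum: 8 + 1 + 12 + 7 + 8 + 1 + 8 + 5 + 6 + 8 = 64.
64 exceeds 60, so the answer is No.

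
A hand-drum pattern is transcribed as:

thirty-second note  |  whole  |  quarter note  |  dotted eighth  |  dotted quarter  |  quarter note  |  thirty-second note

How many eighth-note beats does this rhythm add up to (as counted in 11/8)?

17

One eighth-note beat = 4 thirty-second notes.
Working in thirty-second notes: thirty-second note = 1; whole = 32; quarter note = 8; dotted eighth = 6; dotted quarter = 12; quarter note = 8; thirty-second note = 1.
Sum: 1 + 32 + 8 + 6 + 12 + 8 + 1 = 68.
68 ÷ 4 = 17 beats.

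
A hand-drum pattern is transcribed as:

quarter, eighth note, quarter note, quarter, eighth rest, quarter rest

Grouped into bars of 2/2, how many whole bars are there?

One bar of 2/2 = 8 eighth notes.
Each duration in eighth notes: quarter = 2; eighth note = 1; quarter note = 2; quarter = 2; eighth rest = 1; quarter rest = 2.
Total: 2 + 1 + 2 + 2 + 1 + 2 = 10.
10 ÷ 8 = 1 complete bar with 2 left over.

1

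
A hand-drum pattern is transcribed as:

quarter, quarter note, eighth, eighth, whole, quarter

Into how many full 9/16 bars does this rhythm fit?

3

One bar of 9/16 = 9 sixteenth notes.
Each duration in sixteenth notes: quarter = 4; quarter note = 4; eighth = 2; eighth = 2; whole = 16; quarter = 4.
Total: 4 + 4 + 2 + 2 + 16 + 4 = 32.
32 ÷ 9 = 3 complete bars with 5 left over.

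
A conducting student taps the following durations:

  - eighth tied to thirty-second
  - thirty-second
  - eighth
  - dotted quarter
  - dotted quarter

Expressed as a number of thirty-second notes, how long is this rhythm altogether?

34

In thirty-second notes: eighth tied to thirty-second (eighth + thirty-second) = 5; thirty-second = 1; eighth = 4; dotted quarter = 12; dotted quarter = 12.
Sum: 5 + 1 + 4 + 12 + 12 = 34 thirty-second notes.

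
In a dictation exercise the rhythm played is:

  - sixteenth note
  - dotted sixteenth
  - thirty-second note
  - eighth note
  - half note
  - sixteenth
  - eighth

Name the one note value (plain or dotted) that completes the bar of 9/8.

The bar of 9/8 = 36 thirty-second notes.
Working in thirty-second notes: sixteenth note = 2; dotted sixteenth = 3; thirty-second note = 1; eighth note = 4; half note = 16; sixteenth = 2; eighth = 4.
Sum: 2 + 3 + 1 + 4 + 16 + 2 + 4 = 32.
Remaining: 36 − 32 = 4 thirty-second notes, which is a eighth note.

eighth note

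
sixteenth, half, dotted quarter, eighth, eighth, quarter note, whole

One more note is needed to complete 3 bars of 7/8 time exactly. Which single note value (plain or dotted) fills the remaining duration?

3 bars of 7/8 = 42 sixteenth notes.
Each duration in sixteenth notes: sixteenth = 1; half = 8; dotted quarter = 6; eighth = 2; eighth = 2; quarter note = 4; whole = 16.
Adding: 1 + 8 + 6 + 2 + 2 + 4 + 16 = 39.
Remaining: 42 − 39 = 3 sixteenth notes, which is a dotted eighth note.

dotted eighth note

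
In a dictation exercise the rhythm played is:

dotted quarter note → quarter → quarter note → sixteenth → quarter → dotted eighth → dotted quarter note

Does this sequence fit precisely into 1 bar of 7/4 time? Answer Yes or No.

Yes

One bar of 7/4 = 28 sixteenth notes.
Express everything in sixteenth notes: dotted quarter note = 6; quarter = 4; quarter note = 4; sixteenth = 1; quarter = 4; dotted eighth = 3; dotted quarter note = 6.
Adding: 6 + 4 + 4 + 1 + 4 + 3 + 6 = 28.
28 equals 28, so the answer is Yes.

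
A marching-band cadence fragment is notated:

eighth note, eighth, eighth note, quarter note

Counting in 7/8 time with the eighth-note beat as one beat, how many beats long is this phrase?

5

One eighth-note beat = 2 sixteenth notes.
Working in sixteenth notes: eighth note = 2; eighth = 2; eighth note = 2; quarter note = 4.
Altogether 2 + 2 + 2 + 4 = 10.
10 ÷ 2 = 5 beats.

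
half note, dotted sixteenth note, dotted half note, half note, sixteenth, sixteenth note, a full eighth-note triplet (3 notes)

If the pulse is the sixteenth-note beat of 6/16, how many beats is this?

One sixteenth-note beat = 2 thirty-second notes.
In thirty-second notes: half note = 16; dotted sixteenth note = 3; dotted half note = 24; half note = 16; sixteenth = 2; sixteenth note = 2; a full eighth-note triplet (3 notes) (three triplet eighths span one quarter) = 8.
Sum: 16 + 3 + 24 + 16 + 2 + 2 + 8 = 71.
71 ÷ 2 = 35.5 beats.

35.5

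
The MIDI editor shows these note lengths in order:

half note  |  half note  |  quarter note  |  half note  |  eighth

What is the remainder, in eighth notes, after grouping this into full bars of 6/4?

3

One bar of 6/4 = 12 eighth notes.
Each duration in eighth notes: half note = 4; half note = 4; quarter note = 2; half note = 4; eighth = 1.
Sum: 4 + 4 + 2 + 4 + 1 = 15.
15 ÷ 12 = 1 complete bar with 3 eighth notes remaining.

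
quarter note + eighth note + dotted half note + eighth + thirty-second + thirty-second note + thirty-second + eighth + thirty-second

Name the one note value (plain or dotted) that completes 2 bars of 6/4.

2 bars of 6/4 = 96 thirty-second notes.
Convert each value to thirty-second notes: quarter note = 8; eighth note = 4; dotted half note = 24; eighth = 4; thirty-second = 1; thirty-second note = 1; thirty-second = 1; eighth = 4; thirty-second = 1.
Sum: 8 + 4 + 24 + 4 + 1 + 1 + 1 + 4 + 1 = 48.
Remaining: 96 − 48 = 48 thirty-second notes, which is a dotted whole note.

dotted whole note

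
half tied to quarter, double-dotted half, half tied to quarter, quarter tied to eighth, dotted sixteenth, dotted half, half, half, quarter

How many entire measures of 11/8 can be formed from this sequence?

One bar of 11/8 = 44 thirty-second notes.
In thirty-second notes: half tied to quarter (half + quarter) = 24; double-dotted half = 28; half tied to quarter (half + quarter) = 24; quarter tied to eighth (quarter + eighth) = 12; dotted sixteenth = 3; dotted half = 24; half = 16; half = 16; quarter = 8.
Altogether 24 + 28 + 24 + 12 + 3 + 24 + 16 + 16 + 8 = 155.
155 ÷ 44 = 3 complete bars with 23 left over.

3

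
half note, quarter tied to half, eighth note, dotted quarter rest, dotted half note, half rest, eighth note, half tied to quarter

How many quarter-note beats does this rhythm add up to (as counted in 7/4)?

15.5

One quarter-note beat = 2 eighth notes.
Working in eighth notes: half note = 4; quarter tied to half (quarter + half) = 6; eighth note = 1; dotted quarter rest = 3; dotted half note = 6; half rest = 4; eighth note = 1; half tied to quarter (half + quarter) = 6.
Altogether 4 + 6 + 1 + 3 + 6 + 4 + 1 + 6 = 31.
31 ÷ 2 = 15.5 beats.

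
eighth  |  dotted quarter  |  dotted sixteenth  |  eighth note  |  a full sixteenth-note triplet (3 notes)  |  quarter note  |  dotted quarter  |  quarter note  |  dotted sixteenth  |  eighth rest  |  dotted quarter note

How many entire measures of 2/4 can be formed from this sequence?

4

One bar of 2/4 = 16 thirty-second notes.
Working in thirty-second notes: eighth = 4; dotted quarter = 12; dotted sixteenth = 3; eighth note = 4; a full sixteenth-note triplet (3 notes) (three triplet sixteenths span one eighth) = 4; quarter note = 8; dotted quarter = 12; quarter note = 8; dotted sixteenth = 3; eighth rest = 4; dotted quarter note = 12.
Sum: 4 + 12 + 3 + 4 + 4 + 8 + 12 + 8 + 3 + 4 + 12 = 74.
74 ÷ 16 = 4 complete bars with 10 left over.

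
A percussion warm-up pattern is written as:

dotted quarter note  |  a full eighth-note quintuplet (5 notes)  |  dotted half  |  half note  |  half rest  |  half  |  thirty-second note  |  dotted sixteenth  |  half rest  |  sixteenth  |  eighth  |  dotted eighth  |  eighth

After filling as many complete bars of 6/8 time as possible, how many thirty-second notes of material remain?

One bar of 6/8 = 24 thirty-second notes.
In thirty-second notes: dotted quarter note = 12; a full eighth-note quintuplet (5 notes) (five quintuplet eighths span one half) = 16; dotted half = 24; half note = 16; half rest = 16; half = 16; thirty-second note = 1; dotted sixteenth = 3; half rest = 16; sixteenth = 2; eighth = 4; dotted eighth = 6; eighth = 4.
Altogether 12 + 16 + 24 + 16 + 16 + 16 + 1 + 3 + 16 + 2 + 4 + 6 + 4 = 136.
136 ÷ 24 = 5 complete bars with 16 thirty-second notes remaining.

16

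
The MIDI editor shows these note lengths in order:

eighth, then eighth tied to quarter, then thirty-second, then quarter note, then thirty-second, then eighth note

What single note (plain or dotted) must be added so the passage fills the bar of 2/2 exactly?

sixteenth note

The bar of 2/2 = 32 thirty-second notes.
In thirty-second notes: eighth = 4; eighth tied to quarter (eighth + quarter) = 12; thirty-second = 1; quarter note = 8; thirty-second = 1; eighth note = 4.
Total: 4 + 12 + 1 + 8 + 1 + 4 = 30.
Remaining: 32 − 30 = 2 thirty-second notes, which is a sixteenth note.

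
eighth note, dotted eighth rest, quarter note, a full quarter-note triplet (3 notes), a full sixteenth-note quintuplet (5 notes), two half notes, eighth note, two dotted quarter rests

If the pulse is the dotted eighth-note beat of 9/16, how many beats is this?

17

One dotted eighth-note beat = 3 sixteenth notes.
Each duration in sixteenth notes: eighth note = 2; dotted eighth rest = 3; quarter note = 4; a full quarter-note triplet (3 notes) (three triplet quarters span one half) = 8; a full sixteenth-note quintuplet (5 notes) (five quintuplet sixteenths span one quarter) = 4; half note = 8; half note = 8; eighth note = 2; dotted quarter rest = 6; dotted quarter rest = 6.
Sum: 2 + 3 + 4 + 8 + 4 + 8 + 8 + 2 + 6 + 6 = 51.
51 ÷ 3 = 17 beats.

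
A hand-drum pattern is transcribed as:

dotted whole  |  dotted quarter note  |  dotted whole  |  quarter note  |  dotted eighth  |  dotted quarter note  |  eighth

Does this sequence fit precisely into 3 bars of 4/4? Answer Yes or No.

One bar of 4/4 = 16 sixteenth notes, so 3 bars = 48.
Convert each value to sixteenth notes: dotted whole = 24; dotted quarter note = 6; dotted whole = 24; quarter note = 4; dotted eighth = 3; dotted quarter note = 6; eighth = 2.
Altogether 24 + 6 + 24 + 4 + 3 + 6 + 2 = 69.
69 exceeds 48, so the answer is No.

No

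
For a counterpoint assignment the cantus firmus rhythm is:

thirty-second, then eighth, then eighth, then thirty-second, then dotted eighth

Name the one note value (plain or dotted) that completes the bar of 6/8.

quarter note

The bar of 6/8 = 24 thirty-second notes.
Convert each value to thirty-second notes: thirty-second = 1; eighth = 4; eighth = 4; thirty-second = 1; dotted eighth = 6.
Sum: 1 + 4 + 4 + 1 + 6 = 16.
Remaining: 24 − 16 = 8 thirty-second notes, which is a quarter note.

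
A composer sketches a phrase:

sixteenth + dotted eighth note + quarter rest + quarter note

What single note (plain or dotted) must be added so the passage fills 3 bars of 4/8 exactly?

dotted half note

3 bars of 4/8 = 24 sixteenth notes.
Each duration in sixteenth notes: sixteenth = 1; dotted eighth note = 3; quarter rest = 4; quarter note = 4.
Total: 1 + 3 + 4 + 4 = 12.
Remaining: 24 − 12 = 12 sixteenth notes, which is a dotted half note.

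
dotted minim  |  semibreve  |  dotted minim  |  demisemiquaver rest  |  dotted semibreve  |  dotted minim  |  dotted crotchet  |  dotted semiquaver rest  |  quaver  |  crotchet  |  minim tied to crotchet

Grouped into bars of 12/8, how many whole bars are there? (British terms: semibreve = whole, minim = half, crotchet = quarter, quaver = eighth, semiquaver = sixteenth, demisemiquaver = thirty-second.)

One bar of 12/8 = 48 thirty-second notes.
Working in thirty-second notes: dotted minim = 24; semibreve = 32; dotted minim = 24; demisemiquaver rest = 1; dotted semibreve = 48; dotted minim = 24; dotted crotchet = 12; dotted semiquaver rest = 3; quaver = 4; crotchet = 8; minim tied to crotchet (minim + crotchet) = 24.
Total: 24 + 32 + 24 + 1 + 48 + 24 + 12 + 3 + 4 + 8 + 24 = 204.
204 ÷ 48 = 4 complete bars with 12 left over.

4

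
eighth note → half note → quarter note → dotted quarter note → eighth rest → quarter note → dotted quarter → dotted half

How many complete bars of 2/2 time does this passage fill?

One bar of 2/2 = 8 eighth notes.
Working in eighth notes: eighth note = 1; half note = 4; quarter note = 2; dotted quarter note = 3; eighth rest = 1; quarter note = 2; dotted quarter = 3; dotted half = 6.
Sum: 1 + 4 + 2 + 3 + 1 + 2 + 3 + 6 = 22.
22 ÷ 8 = 2 complete bars with 6 left over.

2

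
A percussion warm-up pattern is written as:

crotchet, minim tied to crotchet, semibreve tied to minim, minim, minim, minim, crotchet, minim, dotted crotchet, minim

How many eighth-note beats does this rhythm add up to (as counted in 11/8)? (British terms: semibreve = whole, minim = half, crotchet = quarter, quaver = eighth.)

45

One eighth-note beat = 2 sixteenth notes.
Convert each value to sixteenth notes: crotchet = 4; minim tied to crotchet (minim + crotchet) = 12; semibreve tied to minim (semibreve + minim) = 24; minim = 8; minim = 8; minim = 8; crotchet = 4; minim = 8; dotted crotchet = 6; minim = 8.
Adding: 4 + 12 + 24 + 8 + 8 + 8 + 4 + 8 + 6 + 8 = 90.
90 ÷ 2 = 45 beats.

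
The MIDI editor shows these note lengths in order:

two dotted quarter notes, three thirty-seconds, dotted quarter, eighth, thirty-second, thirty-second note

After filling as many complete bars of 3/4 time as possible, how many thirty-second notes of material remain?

One bar of 3/4 = 24 thirty-second notes.
Express everything in thirty-second notes: dotted quarter note = 12; dotted quarter note = 12; thirty-second = 1; thirty-second = 1; thirty-second = 1; dotted quarter = 12; eighth = 4; thirty-second = 1; thirty-second note = 1.
Sum: 12 + 12 + 1 + 1 + 1 + 12 + 4 + 1 + 1 = 45.
45 ÷ 24 = 1 complete bar with 21 thirty-second notes remaining.

21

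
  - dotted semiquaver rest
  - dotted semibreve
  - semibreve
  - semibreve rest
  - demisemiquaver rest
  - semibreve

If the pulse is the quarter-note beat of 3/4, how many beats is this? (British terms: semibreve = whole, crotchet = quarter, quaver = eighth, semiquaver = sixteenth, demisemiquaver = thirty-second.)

18.5

One quarter-note beat = 8 thirty-second notes.
In thirty-second notes: dotted semiquaver rest = 3; dotted semibreve = 48; semibreve = 32; semibreve rest = 32; demisemiquaver rest = 1; semibreve = 32.
Altogether 3 + 48 + 32 + 32 + 1 + 32 = 148.
148 ÷ 8 = 18.5 beats.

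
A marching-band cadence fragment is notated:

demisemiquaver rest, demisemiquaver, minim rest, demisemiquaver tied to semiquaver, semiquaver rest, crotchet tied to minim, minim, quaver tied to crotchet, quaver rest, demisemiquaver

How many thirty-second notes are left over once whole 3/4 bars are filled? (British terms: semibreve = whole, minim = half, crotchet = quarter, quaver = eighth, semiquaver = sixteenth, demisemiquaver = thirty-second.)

8

One bar of 3/4 = 24 thirty-second notes.
Convert each value to thirty-second notes: demisemiquaver rest = 1; demisemiquaver = 1; minim rest = 16; demisemiquaver tied to semiquaver (demisemiquaver + semiquaver) = 3; semiquaver rest = 2; crotchet tied to minim (crotchet + minim) = 24; minim = 16; quaver tied to crotchet (quaver + crotchet) = 12; quaver rest = 4; demisemiquaver = 1.
Altogether 1 + 1 + 16 + 3 + 2 + 24 + 16 + 12 + 4 + 1 = 80.
80 ÷ 24 = 3 complete bars with 8 thirty-second notes remaining.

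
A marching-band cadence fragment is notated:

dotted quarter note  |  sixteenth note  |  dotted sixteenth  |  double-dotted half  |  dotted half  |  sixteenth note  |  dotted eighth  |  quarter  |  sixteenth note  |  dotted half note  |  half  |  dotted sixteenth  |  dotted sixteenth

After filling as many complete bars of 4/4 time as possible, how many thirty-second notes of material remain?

One bar of 4/4 = 32 thirty-second notes.
Convert each value to thirty-second notes: dotted quarter note = 12; sixteenth note = 2; dotted sixteenth = 3; double-dotted half = 28; dotted half = 24; sixteenth note = 2; dotted eighth = 6; quarter = 8; sixteenth note = 2; dotted half note = 24; half = 16; dotted sixteenth = 3; dotted sixteenth = 3.
Adding: 12 + 2 + 3 + 28 + 24 + 2 + 6 + 8 + 2 + 24 + 16 + 3 + 3 = 133.
133 ÷ 32 = 4 complete bars with 5 thirty-second notes remaining.

5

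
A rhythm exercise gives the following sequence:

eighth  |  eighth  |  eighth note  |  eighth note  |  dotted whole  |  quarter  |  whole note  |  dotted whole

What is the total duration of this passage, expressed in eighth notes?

Working in eighth notes: eighth = 1; eighth = 1; eighth note = 1; eighth note = 1; dotted whole = 12; quarter = 2; whole note = 8; dotted whole = 12.
Adding: 1 + 1 + 1 + 1 + 12 + 2 + 8 + 12 = 38 eighth notes.

38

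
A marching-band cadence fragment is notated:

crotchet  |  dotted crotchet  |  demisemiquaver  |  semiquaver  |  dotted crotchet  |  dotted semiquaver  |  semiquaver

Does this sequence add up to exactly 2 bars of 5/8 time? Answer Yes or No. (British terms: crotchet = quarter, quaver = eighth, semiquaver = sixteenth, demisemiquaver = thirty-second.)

Yes

One bar of 5/8 = 20 thirty-second notes, so 2 bars = 40.
Working in thirty-second notes: crotchet = 8; dotted crotchet = 12; demisemiquaver = 1; semiquaver = 2; dotted crotchet = 12; dotted semiquaver = 3; semiquaver = 2.
Total: 8 + 12 + 1 + 2 + 12 + 3 + 2 = 40.
40 equals 40, so the answer is Yes.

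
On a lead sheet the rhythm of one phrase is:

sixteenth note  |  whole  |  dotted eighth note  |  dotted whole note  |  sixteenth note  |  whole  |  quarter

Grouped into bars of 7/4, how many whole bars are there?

One bar of 7/4 = 28 sixteenth notes.
Each duration in sixteenth notes: sixteenth note = 1; whole = 16; dotted eighth note = 3; dotted whole note = 24; sixteenth note = 1; whole = 16; quarter = 4.
Adding: 1 + 16 + 3 + 24 + 1 + 16 + 4 = 65.
65 ÷ 28 = 2 complete bars with 9 left over.

2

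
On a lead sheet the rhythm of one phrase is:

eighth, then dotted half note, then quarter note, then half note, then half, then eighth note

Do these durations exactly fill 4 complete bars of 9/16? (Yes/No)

Yes

One bar of 9/16 = 9 sixteenth notes, so 4 bars = 36.
Convert each value to sixteenth notes: eighth = 2; dotted half note = 12; quarter note = 4; half note = 8; half = 8; eighth note = 2.
Altogether 2 + 12 + 4 + 8 + 8 + 2 = 36.
36 equals 36, so the answer is Yes.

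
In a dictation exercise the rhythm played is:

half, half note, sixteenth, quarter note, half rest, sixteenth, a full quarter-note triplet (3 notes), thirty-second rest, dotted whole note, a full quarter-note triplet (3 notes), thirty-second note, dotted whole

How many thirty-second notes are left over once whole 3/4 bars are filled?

One bar of 3/4 = 24 thirty-second notes.
Express everything in thirty-second notes: half = 16; half note = 16; sixteenth = 2; quarter note = 8; half rest = 16; sixteenth = 2; a full quarter-note triplet (3 notes) (three triplet quarters span one half) = 16; thirty-second rest = 1; dotted whole note = 48; a full quarter-note triplet (3 notes) (three triplet quarters span one half) = 16; thirty-second note = 1; dotted whole = 48.
Sum: 16 + 16 + 2 + 8 + 16 + 2 + 16 + 1 + 48 + 16 + 1 + 48 = 190.
190 ÷ 24 = 7 complete bars with 22 thirty-second notes remaining.

22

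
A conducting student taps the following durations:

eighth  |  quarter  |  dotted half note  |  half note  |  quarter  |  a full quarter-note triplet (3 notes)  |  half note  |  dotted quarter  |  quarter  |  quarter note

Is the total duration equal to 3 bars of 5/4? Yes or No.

Yes

One bar of 5/4 = 10 eighth notes, so 3 bars = 30.
Express everything in eighth notes: eighth = 1; quarter = 2; dotted half note = 6; half note = 4; quarter = 2; a full quarter-note triplet (3 notes) (three triplet quarters span one half) = 4; half note = 4; dotted quarter = 3; quarter = 2; quarter note = 2.
Total: 1 + 2 + 6 + 4 + 2 + 4 + 4 + 3 + 2 + 2 = 30.
30 equals 30, so the answer is Yes.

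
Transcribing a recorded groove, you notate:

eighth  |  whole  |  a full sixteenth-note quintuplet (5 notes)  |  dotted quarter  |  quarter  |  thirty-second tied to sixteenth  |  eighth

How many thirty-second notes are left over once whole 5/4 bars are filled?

31

One bar of 5/4 = 40 thirty-second notes.
Express everything in thirty-second notes: eighth = 4; whole = 32; a full sixteenth-note quintuplet (5 notes) (five quintuplet sixteenths span one quarter) = 8; dotted quarter = 12; quarter = 8; thirty-second tied to sixteenth (thirty-second + sixteenth) = 3; eighth = 4.
Sum: 4 + 32 + 8 + 12 + 8 + 3 + 4 = 71.
71 ÷ 40 = 1 complete bar with 31 thirty-second notes remaining.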